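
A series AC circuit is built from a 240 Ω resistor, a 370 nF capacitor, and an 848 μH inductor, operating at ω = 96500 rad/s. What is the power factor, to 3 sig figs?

X_L = ωL = 81.8 Ω
X_C = 1/(ωC) = 28.0 Ω
Net reactance X = X_L − X_C = 53.8 Ω
Z = 240 + j53.8 Ω
|Z| = √(240² + 53.8²) = 246 Ω
∠Z = arctan(53.8/240) = 12.6°
cos φ = cos(12.6°) = 0.976

0.976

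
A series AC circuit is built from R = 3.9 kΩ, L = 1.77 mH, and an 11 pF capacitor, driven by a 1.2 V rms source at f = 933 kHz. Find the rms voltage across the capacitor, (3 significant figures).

ω = 2πf = 5.862e+06 rad/s
X_L = ωL = 10400 Ω
X_C = 1/(ωC) = 15500 Ω
Net reactance X = X_L − X_C = -5130 Ω
Z = 3900 − j5130 Ω
|Z| = √(3900² + 5130²) = 6450 Ω
I = V/|Z| = 186 μA
V_C = I·|Z_C| = 0.000186 × 15500 = 2.89 V

2.89 V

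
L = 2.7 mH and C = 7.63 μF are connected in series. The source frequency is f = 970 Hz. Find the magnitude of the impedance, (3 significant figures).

5.05 Ω

ω = 2πf = 6095 rad/s
X_L = ωL = 16.5 Ω
X_C = 1/(ωC) = 21.5 Ω
Net reactance X = X_L − X_C = -5.05 Ω
Z = − j5.05 Ω
|Z| = √(0² + 5.05²) = 5.05 Ω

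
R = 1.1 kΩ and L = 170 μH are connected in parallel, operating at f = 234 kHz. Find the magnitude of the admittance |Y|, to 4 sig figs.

ω = 2πf = 1.47e+06 rad/s
X_L = ωL = 249.9 Ω
Parallel: admittances add. Y = 1/R + 1/(jωL)
Y = (0.0009091 − j0.004001) S
|Y| = 0.004103 S → |Z| = 1/|Y| = 243.7 Ω, ∠Z = −∠Y = 77.20°

4.103 mS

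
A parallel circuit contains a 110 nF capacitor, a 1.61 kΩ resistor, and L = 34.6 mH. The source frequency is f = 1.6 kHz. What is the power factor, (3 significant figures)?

ω = 2πf = 10050 rad/s
X_L = ωL = 348 Ω
X_C = 1/(ωC) = 904 Ω
Parallel: admittances add. Y = 1/R + 1/(jωL) + jωC
Y = (0.000621 − j0.00177) S
|Y| = 0.00187 S → |Z| = 1/|Y| = 533 Ω, ∠Z = −∠Y = 70.7°
cos φ = cos(70.7°) = 0.331

0.331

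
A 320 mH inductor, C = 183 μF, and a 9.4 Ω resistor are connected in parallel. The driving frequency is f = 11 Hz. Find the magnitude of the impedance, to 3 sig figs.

ω = 2πf = 69.12 rad/s
X_L = ωL = 22.1 Ω
X_C = 1/(ωC) = 79.1 Ω
Parallel: admittances add. Y = 1/R + 1/(jωL) + jωC
Y = (0.106 − j0.0326) S
|Y| = 0.111 S → |Z| = 1/|Y| = 8.99 Ω, ∠Z = −∠Y = 17.0°

8.99 Ω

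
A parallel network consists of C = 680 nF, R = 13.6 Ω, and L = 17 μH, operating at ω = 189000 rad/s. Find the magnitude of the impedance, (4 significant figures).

X_L = ωL = 3.213 Ω
X_C = 1/(ωC) = 7.781 Ω
Parallel: admittances add. Y = 1/R + 1/(jωL) + jωC
Y = (0.07353 − j0.1827) S
|Y| = 0.1970 S → |Z| = 1/|Y| = 5.077 Ω, ∠Z = −∠Y = 68.08°

5.077 Ω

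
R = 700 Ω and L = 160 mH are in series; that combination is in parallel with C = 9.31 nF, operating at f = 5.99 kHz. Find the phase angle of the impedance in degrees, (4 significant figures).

ω = 2πf = 37640 rad/s
X_L = ωL = 6022 Ω
X_C = 1/(ωC) = 2854 Ω
Branch 1 (R+jX_L): Z₁ = 700.0 + j6022 Ω, |Z₁| = 6062 Ω
Branch 2 (−jX_C): Z₂ = −j2854 Ω
Parallel: Z = Z₁Z₂/(Z₁+Z₂), |Z| = 5333 Ω, ∠Z = -84.17°

-84.17°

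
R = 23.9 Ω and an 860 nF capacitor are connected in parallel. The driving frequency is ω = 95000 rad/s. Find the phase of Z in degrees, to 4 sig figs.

X_C = 1/(ωC) = 12.24 Ω
Parallel: admittances add. Y = 1/R + jωC
Y = (0.04184 + j0.08170) S
|Y| = 0.09179 S → |Z| = 1/|Y| = 10.89 Ω, ∠Z = −∠Y = -62.88°

-62.88°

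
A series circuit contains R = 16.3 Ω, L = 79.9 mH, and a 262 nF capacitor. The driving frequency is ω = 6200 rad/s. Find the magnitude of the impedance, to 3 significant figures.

X_L = ωL = 495 Ω
X_C = 1/(ωC) = 616 Ω
Net reactance X = X_L − X_C = -120 Ω
Z = 16.3 − j120 Ω
|Z| = √(16.3² + 120²) = 121 Ω

121 Ω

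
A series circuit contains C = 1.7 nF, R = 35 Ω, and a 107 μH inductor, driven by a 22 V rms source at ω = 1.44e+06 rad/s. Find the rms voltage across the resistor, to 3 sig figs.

3.00 V

X_L = ωL = 154 Ω
X_C = 1/(ωC) = 408 Ω
Net reactance X = X_L − X_C = -254 Ω
Z = 35.0 − j254 Ω
|Z| = √(35.0² + 254²) = 257 Ω
I = V/|Z| = 85.7 mA
V_R = I·|Z_R| = 0.0857 × 35.0 = 3.00 V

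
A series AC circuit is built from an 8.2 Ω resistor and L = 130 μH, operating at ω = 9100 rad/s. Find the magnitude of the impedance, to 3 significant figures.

8.28 Ω

X_L = ωL = 1.18 Ω
Z = 8.20 + j1.18 Ω
|Z| = √(8.20² + 1.18²) = 8.28 Ω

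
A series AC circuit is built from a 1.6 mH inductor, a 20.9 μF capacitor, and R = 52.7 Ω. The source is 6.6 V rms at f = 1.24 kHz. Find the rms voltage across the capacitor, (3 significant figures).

ω = 2πf = 7791 rad/s
X_L = ωL = 12.5 Ω
X_C = 1/(ωC) = 6.14 Ω
Net reactance X = X_L − X_C = 6.32 Ω
Z = 52.7 + j6.32 Ω
|Z| = √(52.7² + 6.32²) = 53.1 Ω
I = V/|Z| = 124 mA
V_C = I·|Z_C| = 0.124 × 6.14 = 0.764 V

0.764 V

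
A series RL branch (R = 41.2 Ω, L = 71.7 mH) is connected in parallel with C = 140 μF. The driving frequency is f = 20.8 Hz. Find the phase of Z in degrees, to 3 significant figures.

ω = 2πf = 130.7 rad/s
X_L = ωL = 9.37 Ω
X_C = 1/(ωC) = 54.7 Ω
Branch 1 (R+jX_L): Z₁ = 41.2 + j9.37 Ω, |Z₁| = 42.3 Ω
Branch 2 (−jX_C): Z₂ = −j54.7 Ω
Parallel: Z = Z₁Z₂/(Z₁+Z₂), |Z| = 37.7 Ω, ∠Z = -29.5°

-29.5°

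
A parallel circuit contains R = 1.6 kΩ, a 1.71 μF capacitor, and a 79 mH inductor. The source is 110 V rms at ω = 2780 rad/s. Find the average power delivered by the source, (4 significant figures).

7.562 W

X_L = ωL = 219.6 Ω
X_C = 1/(ωC) = 210.4 Ω
Parallel: admittances add. Y = 1/R + 1/(jωL) + jωC
Y = (0.0006250 + j0.0002005) S
|Y| = 0.0006564 S → |Z| = 1/|Y| = 1524 Ω, ∠Z = −∠Y = -17.78°
I = V/|Z| = 72.20 mA
P = VI cos φ = 110 × 0.07220 × cos(-17.78°) = 7.562 W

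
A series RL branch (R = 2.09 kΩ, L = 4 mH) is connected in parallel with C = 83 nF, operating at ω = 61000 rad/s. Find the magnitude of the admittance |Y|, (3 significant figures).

5.03 mS

X_L = ωL = 244 Ω
X_C = 1/(ωC) = 198 Ω
Branch 1 (R+jX_L): Z₁ = 2090 + j244 Ω, |Z₁| = 2100 Ω
Branch 2 (−jX_C): Z₂ = −j198 Ω
Parallel: Z = Z₁Z₂/(Z₁+Z₂), |Z| = 199 Ω, ∠Z = -84.6°
|Y| = 1/|Z| = 5.03 mS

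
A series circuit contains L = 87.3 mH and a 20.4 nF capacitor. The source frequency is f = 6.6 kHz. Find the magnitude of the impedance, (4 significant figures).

ω = 2πf = 41470 rad/s
X_L = ωL = 3620 Ω
X_C = 1/(ωC) = 1182 Ω
Net reactance X = X_L − X_C = 2438 Ω
Z = j2438 Ω
|Z| = √(0² + 2438²) = 2438 Ω

2438 Ω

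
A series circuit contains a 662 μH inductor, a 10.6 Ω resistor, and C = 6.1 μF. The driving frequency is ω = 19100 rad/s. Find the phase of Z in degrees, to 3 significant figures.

X_L = ωL = 12.6 Ω
X_C = 1/(ωC) = 8.58 Ω
Net reactance X = X_L − X_C = 4.06 Ω
Z = 10.6 + j4.06 Ω
|Z| = √(10.6² + 4.06²) = 11.4 Ω
∠Z = arctan(4.06/10.6) = 21.0°

21.0°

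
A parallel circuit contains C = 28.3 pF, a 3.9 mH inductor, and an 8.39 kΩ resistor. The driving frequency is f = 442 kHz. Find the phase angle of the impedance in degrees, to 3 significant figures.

ω = 2πf = 2.777e+06 rad/s
X_L = ωL = 10800 Ω
X_C = 1/(ωC) = 12700 Ω
Parallel: admittances add. Y = 1/R + 1/(jωL) + jωC
Y = (0.000119 − j1.37e-05) S
|Y| = 0.000120 S → |Z| = 1/|Y| = 8330 Ω, ∠Z = −∠Y = 6.57°

6.57°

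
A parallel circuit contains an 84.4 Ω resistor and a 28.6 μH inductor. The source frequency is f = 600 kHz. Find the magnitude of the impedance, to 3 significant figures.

ω = 2πf = 3.77e+06 rad/s
X_L = ωL = 108 Ω
Parallel: admittances add. Y = 1/R + 1/(jωL)
Y = (0.0118 − j0.00927) S
|Y| = 0.0150 S → |Z| = 1/|Y| = 66.5 Ω, ∠Z = −∠Y = 38.1°

66.5 Ω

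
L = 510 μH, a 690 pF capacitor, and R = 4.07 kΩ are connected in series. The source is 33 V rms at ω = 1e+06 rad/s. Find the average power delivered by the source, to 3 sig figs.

254 mW

X_L = ωL = 510 Ω
X_C = 1/(ωC) = 1450 Ω
Net reactance X = X_L − X_C = -939 Ω
Z = 4070 − j939 Ω
|Z| = √(4070² + 939²) = 4180 Ω
∠Z = arctan(-939/4070) = -13.0°
I = V/|Z| = 7.90 mA
P = VI cos φ = 33 × 0.00790 × cos(-13.0°) = 254 mW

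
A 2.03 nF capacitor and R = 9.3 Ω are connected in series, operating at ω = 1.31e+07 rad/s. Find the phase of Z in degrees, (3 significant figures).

X_C = 1/(ωC) = 37.6 Ω
Z = 9.30 − j37.6 Ω
|Z| = √(9.30² + 37.6²) = 38.7 Ω
∠Z = arctan(-37.6/9.30) = -76.1°

-76.1°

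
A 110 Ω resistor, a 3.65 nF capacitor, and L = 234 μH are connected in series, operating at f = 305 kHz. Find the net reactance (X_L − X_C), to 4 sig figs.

305.5 Ω

ω = 2πf = 1.916e+06 rad/s
X_L = ωL = 448.4 Ω
X_C = 1/(ωC) = 143.0 Ω
X = 448.4 − 143.0 = 305.5 Ω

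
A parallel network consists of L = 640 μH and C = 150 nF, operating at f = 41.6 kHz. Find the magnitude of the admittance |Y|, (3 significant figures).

33.2 mS

ω = 2πf = 261400 rad/s
X_L = ωL = 167 Ω
X_C = 1/(ωC) = 25.5 Ω
Parallel: admittances add. Y = 1/(jωL) + jωC
Y = (0 + j0.0332) S
|Y| = 0.0332 S → |Z| = 1/|Y| = 30.1 Ω, ∠Z = −∠Y = -90.0°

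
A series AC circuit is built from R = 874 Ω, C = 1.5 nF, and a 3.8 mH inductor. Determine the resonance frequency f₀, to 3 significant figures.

66.7 kHz

ω₀ = 1/√(LC) = 1/√(0.0038 × 1.5e-09) = 418900 rad/s
f₀ = ω₀/(2π) = 66.7 kHz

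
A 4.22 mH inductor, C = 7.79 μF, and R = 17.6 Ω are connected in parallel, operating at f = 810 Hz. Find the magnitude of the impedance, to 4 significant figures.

ω = 2πf = 5089 rad/s
X_L = ωL = 21.48 Ω
X_C = 1/(ωC) = 25.22 Ω
Parallel: admittances add. Y = 1/R + 1/(jωL) + jωC
Y = (0.05682 − j0.006915) S
|Y| = 0.05724 S → |Z| = 1/|Y| = 17.47 Ω, ∠Z = −∠Y = 6.939°

17.47 Ω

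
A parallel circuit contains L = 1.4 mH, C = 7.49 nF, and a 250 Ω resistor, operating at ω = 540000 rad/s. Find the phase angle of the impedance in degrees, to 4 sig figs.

X_L = ωL = 756.0 Ω
X_C = 1/(ωC) = 247.2 Ω
Parallel: admittances add. Y = 1/R + 1/(jωL) + jωC
Y = (0.004000 + j0.002722) S
|Y| = 0.004838 S → |Z| = 1/|Y| = 206.7 Ω, ∠Z = −∠Y = -34.23°

-34.23°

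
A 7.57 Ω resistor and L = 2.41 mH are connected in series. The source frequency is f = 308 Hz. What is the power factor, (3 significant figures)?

0.851

ω = 2πf = 1935 rad/s
X_L = ωL = 4.66 Ω
Z = 7.57 + j4.66 Ω
|Z| = √(7.57² + 4.66²) = 8.89 Ω
∠Z = arctan(4.66/7.57) = 31.6°
cos φ = cos(31.6°) = 0.851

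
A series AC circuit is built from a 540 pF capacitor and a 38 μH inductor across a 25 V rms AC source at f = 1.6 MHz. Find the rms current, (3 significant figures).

ω = 2πf = 1.005e+07 rad/s
X_L = ωL = 382 Ω
X_C = 1/(ωC) = 184 Ω
Net reactance X = X_L − X_C = 198 Ω
Z = j198 Ω
|Z| = √(0² + 198²) = 198 Ω
I = V/|Z| = 25/198 = 126 mA

126 mA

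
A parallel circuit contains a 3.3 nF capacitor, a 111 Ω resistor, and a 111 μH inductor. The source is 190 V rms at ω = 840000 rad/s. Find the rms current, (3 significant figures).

X_L = ωL = 93.2 Ω
X_C = 1/(ωC) = 361 Ω
Parallel: admittances add. Y = 1/R + 1/(jωL) + jωC
Y = (0.00901 − j0.00795) S
|Y| = 0.0120 S → |Z| = 1/|Y| = 83.2 Ω, ∠Z = −∠Y = 41.4°
I = V/|Z| = 190/83.2 = 2.28 A

2.28 A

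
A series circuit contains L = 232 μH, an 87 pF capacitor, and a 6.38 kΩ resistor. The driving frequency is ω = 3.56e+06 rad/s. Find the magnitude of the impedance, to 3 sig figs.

X_L = ωL = 826 Ω
X_C = 1/(ωC) = 3230 Ω
Net reactance X = X_L − X_C = -2400 Ω
Z = 6380 − j2400 Ω
|Z| = √(6380² + 2400²) = 6820 Ω

6820 Ω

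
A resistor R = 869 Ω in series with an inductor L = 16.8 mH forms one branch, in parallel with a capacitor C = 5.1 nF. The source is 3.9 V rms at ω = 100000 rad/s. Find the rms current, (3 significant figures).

960 μA

X_L = ωL = 1680 Ω
X_C = 1/(ωC) = 1960 Ω
Branch 1 (R+jX_L): Z₁ = 869 + j1680 Ω, |Z₁| = 1890 Ω
Branch 2 (−jX_C): Z₂ = −j1960 Ω
Parallel: Z = Z₁Z₂/(Z₁+Z₂), |Z| = 4060 Ω, ∠Z = -9.44°
I = V/|Z| = 3.9/4060 = 960 μA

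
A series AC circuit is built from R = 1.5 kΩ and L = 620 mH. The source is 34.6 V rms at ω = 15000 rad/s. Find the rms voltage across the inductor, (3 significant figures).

X_L = ωL = 9300 Ω
Z = 1500 + j9300 Ω
|Z| = √(1500² + 9300²) = 9420 Ω
I = V/|Z| = 3.67 mA
V_L = I·|Z_L| = 0.00367 × 9300 = 34.2 V

34.2 V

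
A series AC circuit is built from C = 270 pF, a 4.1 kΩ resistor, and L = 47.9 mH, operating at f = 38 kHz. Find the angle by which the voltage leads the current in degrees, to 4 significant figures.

-44.83°

ω = 2πf = 238800 rad/s
X_L = ωL = 11440 Ω
X_C = 1/(ωC) = 15510 Ω
Net reactance X = X_L − X_C = -4076 Ω
Z = 4100 − j4076 Ω
|Z| = √(4100² + 4076²) = 5781 Ω
∠Z = arctan(-4076/4100) = -44.83°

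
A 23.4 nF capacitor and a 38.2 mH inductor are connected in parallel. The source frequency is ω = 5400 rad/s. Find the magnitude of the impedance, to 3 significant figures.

212 Ω

X_L = ωL = 206 Ω
X_C = 1/(ωC) = 7910 Ω
Parallel: admittances add. Y = 1/(jωL) + jωC
Y = (0 − j0.00472) S
|Y| = 0.00472 S → |Z| = 1/|Y| = 212 Ω, ∠Z = −∠Y = 90.0°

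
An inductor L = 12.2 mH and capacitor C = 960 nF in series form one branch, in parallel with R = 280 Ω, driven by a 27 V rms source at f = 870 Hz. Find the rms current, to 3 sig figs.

ω = 2πf = 5466 rad/s
X_L = ωL = 66.7 Ω
X_C = 1/(ωC) = 191 Ω
Branch 1: Z₁ = R = 280 Ω
Branch 2 (series LC): Z₂ = j(X_L − X_C) = −j124 Ω
Parallel: Z = Z₁Z₂/(Z₁+Z₂), |Z| = 113 Ω, ∠Z = -66.1°
I = V/|Z| = 27/113 = 238 mA

238 mA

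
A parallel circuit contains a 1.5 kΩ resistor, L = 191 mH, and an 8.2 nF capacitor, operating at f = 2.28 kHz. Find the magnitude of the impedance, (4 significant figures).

1406 Ω

ω = 2πf = 14330 rad/s
X_L = ωL = 2736 Ω
X_C = 1/(ωC) = 8513 Ω
Parallel: admittances add. Y = 1/R + 1/(jωL) + jωC
Y = (0.0006667 − j0.0002480) S
|Y| = 0.0007113 S → |Z| = 1/|Y| = 1406 Ω, ∠Z = −∠Y = 20.41°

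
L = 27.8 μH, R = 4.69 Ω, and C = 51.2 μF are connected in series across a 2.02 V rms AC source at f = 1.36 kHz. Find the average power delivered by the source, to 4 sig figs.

730.7 mW

ω = 2πf = 8545 rad/s
X_L = ωL = 0.2376 Ω
X_C = 1/(ωC) = 2.286 Ω
Net reactance X = X_L − X_C = -2.048 Ω
Z = 4.690 − j2.048 Ω
|Z| = √(4.690² + 2.048²) = 5.118 Ω
∠Z = arctan(-2.048/4.690) = -23.59°
I = V/|Z| = 394.7 mA
P = VI cos φ = 2.02 × 0.3947 × cos(-23.59°) = 730.7 mW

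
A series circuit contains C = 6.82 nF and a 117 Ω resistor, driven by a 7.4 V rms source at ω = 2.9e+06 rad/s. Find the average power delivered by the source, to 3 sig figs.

X_C = 1/(ωC) = 50.6 Ω
Z = 117 − j50.6 Ω
|Z| = √(117² + 50.6²) = 127 Ω
∠Z = arctan(-50.6/117) = -23.4°
I = V/|Z| = 58.1 mA
P = VI cos φ = 7.4 × 0.0581 × cos(-23.4°) = 394 mW

394 mW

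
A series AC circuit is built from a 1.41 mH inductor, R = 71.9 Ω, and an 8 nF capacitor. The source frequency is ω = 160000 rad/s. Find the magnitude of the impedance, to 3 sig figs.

560 Ω

X_L = ωL = 226 Ω
X_C = 1/(ωC) = 781 Ω
Net reactance X = X_L − X_C = -556 Ω
Z = 71.9 − j556 Ω
|Z| = √(71.9² + 556²) = 560 Ω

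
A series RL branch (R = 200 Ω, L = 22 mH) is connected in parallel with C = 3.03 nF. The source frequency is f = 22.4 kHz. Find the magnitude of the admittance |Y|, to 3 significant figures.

ω = 2πf = 140700 rad/s
X_L = ωL = 3100 Ω
X_C = 1/(ωC) = 2340 Ω
Branch 1 (R+jX_L): Z₁ = 200 + j3100 Ω, |Z₁| = 3100 Ω
Branch 2 (−jX_C): Z₂ = −j2340 Ω
Parallel: Z = Z₁Z₂/(Z₁+Z₂), |Z| = 9360 Ω, ∠Z = -78.8°
|Y| = 1/|Z| = 107 μS

107 μS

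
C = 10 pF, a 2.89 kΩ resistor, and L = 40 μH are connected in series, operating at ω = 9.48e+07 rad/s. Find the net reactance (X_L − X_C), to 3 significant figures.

2740 Ω

X_L = ωL = 3790 Ω
X_C = 1/(ωC) = 1050 Ω
X = 3790 − 1050 = 2740 Ω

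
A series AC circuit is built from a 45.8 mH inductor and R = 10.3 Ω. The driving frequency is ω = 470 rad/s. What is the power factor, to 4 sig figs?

0.4316

X_L = ωL = 21.53 Ω
Z = 10.30 + j21.53 Ω
|Z| = √(10.30² + 21.53²) = 23.86 Ω
∠Z = arctan(21.53/10.30) = 64.43°
cos φ = cos(64.43°) = 0.4316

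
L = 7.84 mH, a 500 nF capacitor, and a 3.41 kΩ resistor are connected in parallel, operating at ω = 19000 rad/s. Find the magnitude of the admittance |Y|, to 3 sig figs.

2.80 mS

X_L = ωL = 149 Ω
X_C = 1/(ωC) = 105 Ω
Parallel: admittances add. Y = 1/R + 1/(jωL) + jωC
Y = (0.000293 + j0.00279) S
|Y| = 0.00280 S → |Z| = 1/|Y| = 357 Ω, ∠Z = −∠Y = -84.0°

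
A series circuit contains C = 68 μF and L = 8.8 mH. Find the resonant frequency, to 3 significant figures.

206 Hz

ω₀ = 1/√(LC) = 1/√(0.0088 × 6.8e-05) = 1293 rad/s
f₀ = ω₀/(2π) = 206 Hz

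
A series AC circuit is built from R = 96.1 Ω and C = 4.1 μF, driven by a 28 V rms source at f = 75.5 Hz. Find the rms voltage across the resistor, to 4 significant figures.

5.144 V

ω = 2πf = 474.4 rad/s
X_C = 1/(ωC) = 514.1 Ω
Z = 96.10 − j514.1 Ω
|Z| = √(96.10² + 514.1²) = 523.1 Ω
I = V/|Z| = 53.53 mA
V_R = I·|Z_R| = 0.05353 × 96.10 = 5.144 V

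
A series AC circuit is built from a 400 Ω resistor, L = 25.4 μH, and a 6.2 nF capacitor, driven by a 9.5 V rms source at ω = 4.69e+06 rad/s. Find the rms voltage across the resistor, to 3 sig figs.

X_L = ωL = 119 Ω
X_C = 1/(ωC) = 34.4 Ω
Net reactance X = X_L − X_C = 84.7 Ω
Z = 400 + j84.7 Ω
|Z| = √(400² + 84.7²) = 409 Ω
I = V/|Z| = 23.2 mA
V_R = I·|Z_R| = 0.0232 × 400 = 9.29 V

9.29 V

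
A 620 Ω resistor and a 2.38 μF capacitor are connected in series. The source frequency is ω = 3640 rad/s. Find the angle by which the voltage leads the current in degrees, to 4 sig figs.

-10.55°

X_C = 1/(ωC) = 115.4 Ω
Z = 620.0 − j115.4 Ω
|Z| = √(620.0² + 115.4²) = 630.7 Ω
∠Z = arctan(-115.4/620.0) = -10.55°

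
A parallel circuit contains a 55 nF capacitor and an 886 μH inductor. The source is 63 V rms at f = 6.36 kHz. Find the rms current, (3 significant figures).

ω = 2πf = 39960 rad/s
X_L = ωL = 35.4 Ω
X_C = 1/(ωC) = 455 Ω
Parallel: admittances add. Y = 1/(jωL) + jωC
Y = (0 − j0.0260) S
|Y| = 0.0260 S → |Z| = 1/|Y| = 38.4 Ω, ∠Z = −∠Y = 90.0°
I = V/|Z| = 63/38.4 = 1.64 A

1.64 A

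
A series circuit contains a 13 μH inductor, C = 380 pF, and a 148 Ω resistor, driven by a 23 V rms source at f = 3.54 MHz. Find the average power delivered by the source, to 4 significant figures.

ω = 2πf = 2.224e+07 rad/s
X_L = ωL = 289.2 Ω
X_C = 1/(ωC) = 118.3 Ω
Net reactance X = X_L − X_C = 170.8 Ω
Z = 148.0 + j170.8 Ω
|Z| = √(148.0² + 170.8²) = 226.0 Ω
∠Z = arctan(170.8/148.0) = 49.10°
I = V/|Z| = 101.8 mA
P = VI cos φ = 23 × 0.1018 × cos(49.10°) = 1.532 W

1.532 W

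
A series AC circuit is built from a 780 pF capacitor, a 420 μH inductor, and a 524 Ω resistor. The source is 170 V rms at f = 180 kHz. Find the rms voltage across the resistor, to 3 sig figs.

106 V

ω = 2πf = 1.131e+06 rad/s
X_L = ωL = 475 Ω
X_C = 1/(ωC) = 1130 Ω
Net reactance X = X_L − X_C = -659 Ω
Z = 524 − j659 Ω
|Z| = √(524² + 659²) = 842 Ω
I = V/|Z| = 202 mA
V_R = I·|Z_R| = 0.202 × 524 = 106 V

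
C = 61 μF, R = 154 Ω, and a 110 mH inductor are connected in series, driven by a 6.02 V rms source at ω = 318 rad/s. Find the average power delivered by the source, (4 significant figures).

X_L = ωL = 34.98 Ω
X_C = 1/(ωC) = 51.55 Ω
Net reactance X = X_L − X_C = -16.57 Ω
Z = 154.0 − j16.57 Ω
|Z| = √(154.0² + 16.57²) = 154.9 Ω
∠Z = arctan(-16.57/154.0) = -6.142°
I = V/|Z| = 38.87 mA
P = VI cos φ = 6.02 × 0.03887 × cos(-6.142°) = 232.6 mW

232.6 mW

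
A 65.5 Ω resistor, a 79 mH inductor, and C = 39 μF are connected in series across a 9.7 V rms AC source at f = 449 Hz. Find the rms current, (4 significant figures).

43.38 mA

ω = 2πf = 2821 rad/s
X_L = ωL = 222.9 Ω
X_C = 1/(ωC) = 9.089 Ω
Net reactance X = X_L − X_C = 213.8 Ω
Z = 65.50 + j213.8 Ω
|Z| = √(65.50² + 213.8²) = 223.6 Ω
I = V/|Z| = 9.7/223.6 = 43.38 mA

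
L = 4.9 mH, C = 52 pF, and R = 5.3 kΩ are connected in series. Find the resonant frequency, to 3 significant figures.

ω₀ = 1/√(LC) = 1/√(0.0049 × 5.2e-11) = 1.981e+06 rad/s
f₀ = ω₀/(2π) = 315 kHz

315 kHz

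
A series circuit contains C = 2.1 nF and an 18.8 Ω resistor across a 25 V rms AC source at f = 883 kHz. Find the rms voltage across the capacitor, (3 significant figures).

ω = 2πf = 5.548e+06 rad/s
X_C = 1/(ωC) = 85.8 Ω
Z = 18.8 − j85.8 Ω
|Z| = √(18.8² + 85.8²) = 87.9 Ω
I = V/|Z| = 285 mA
V_C = I·|Z_C| = 0.285 × 85.8 = 24.4 V

24.4 V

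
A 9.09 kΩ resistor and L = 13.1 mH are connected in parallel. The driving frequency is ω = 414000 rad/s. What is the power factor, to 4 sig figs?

X_L = ωL = 5423 Ω
Parallel: admittances add. Y = 1/R + 1/(jωL)
Y = (0.0001100 − j0.0001844) S
|Y| = 0.0002147 S → |Z| = 1/|Y| = 4657 Ω, ∠Z = −∠Y = 59.18°
cos φ = cos(59.18°) = 0.5124

0.5124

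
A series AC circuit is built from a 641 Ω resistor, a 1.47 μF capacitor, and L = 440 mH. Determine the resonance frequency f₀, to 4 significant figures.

197.9 Hz

ω₀ = 1/√(LC) = 1/√(0.44 × 1.47e-06) = 1243 rad/s
f₀ = ω₀/(2π) = 197.9 Hz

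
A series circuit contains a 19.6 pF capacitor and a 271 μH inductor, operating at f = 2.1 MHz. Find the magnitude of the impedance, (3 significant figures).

ω = 2πf = 1.319e+07 rad/s
X_L = ωL = 3580 Ω
X_C = 1/(ωC) = 3870 Ω
Net reactance X = X_L − X_C = -291 Ω
Z = − j291 Ω
|Z| = √(0² + 291²) = 291 Ω

291 Ω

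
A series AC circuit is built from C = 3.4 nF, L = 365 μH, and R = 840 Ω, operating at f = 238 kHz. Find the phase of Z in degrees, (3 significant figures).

ω = 2πf = 1.495e+06 rad/s
X_L = ωL = 546 Ω
X_C = 1/(ωC) = 197 Ω
Net reactance X = X_L − X_C = 349 Ω
Z = 840 + j349 Ω
|Z| = √(840² + 349²) = 910 Ω
∠Z = arctan(349/840) = 22.6°

22.6°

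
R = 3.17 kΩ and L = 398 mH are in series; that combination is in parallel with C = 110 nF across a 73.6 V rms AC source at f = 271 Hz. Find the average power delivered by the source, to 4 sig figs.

ω = 2πf = 1703 rad/s
X_L = ωL = 677.7 Ω
X_C = 1/(ωC) = 5339 Ω
Branch 1 (R+jX_L): Z₁ = 3170 + j677.7 Ω, |Z₁| = 3242 Ω
Branch 2 (−jX_C): Z₂ = −j5339 Ω
Parallel: Z = Z₁Z₂/(Z₁+Z₂), |Z| = 3070 Ω, ∠Z = -22.15°
I = V/|Z| = 23.97 mA
P = VI cos φ = 73.6 × 0.02397 × cos(-22.15°) = 1.634 W

1.634 W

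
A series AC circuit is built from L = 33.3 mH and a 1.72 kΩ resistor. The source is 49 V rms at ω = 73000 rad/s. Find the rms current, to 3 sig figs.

16.5 mA

X_L = ωL = 2430 Ω
Z = 1720 + j2430 Ω
|Z| = √(1720² + 2430²) = 2980 Ω
I = V/|Z| = 49/2980 = 16.5 mA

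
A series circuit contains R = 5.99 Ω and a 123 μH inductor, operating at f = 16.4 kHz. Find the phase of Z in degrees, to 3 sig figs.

64.7°

ω = 2πf = 103000 rad/s
X_L = ωL = 12.7 Ω
Z = 5.99 + j12.7 Ω
|Z| = √(5.99² + 12.7²) = 14.0 Ω
∠Z = arctan(12.7/5.99) = 64.7°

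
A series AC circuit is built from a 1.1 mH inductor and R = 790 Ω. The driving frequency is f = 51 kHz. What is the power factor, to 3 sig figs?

ω = 2πf = 320400 rad/s
X_L = ωL = 352 Ω
Z = 790 + j352 Ω
|Z| = √(790² + 352²) = 865 Ω
∠Z = arctan(352/790) = 24.0°
cos φ = cos(24.0°) = 0.913

0.913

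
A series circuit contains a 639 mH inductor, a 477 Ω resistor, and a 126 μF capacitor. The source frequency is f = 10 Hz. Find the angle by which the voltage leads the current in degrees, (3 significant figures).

ω = 2πf = 62.83 rad/s
X_L = ωL = 40.1 Ω
X_C = 1/(ωC) = 126 Ω
Net reactance X = X_L − X_C = -86.2 Ω
Z = 477 − j86.2 Ω
|Z| = √(477² + 86.2²) = 485 Ω
∠Z = arctan(-86.2/477) = -10.2°

-10.2°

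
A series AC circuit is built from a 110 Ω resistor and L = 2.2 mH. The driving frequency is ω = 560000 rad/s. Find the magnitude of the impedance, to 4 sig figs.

1237 Ω

X_L = ωL = 1232 Ω
Z = 110.0 + j1232 Ω
|Z| = √(110.0² + 1232²) = 1237 Ω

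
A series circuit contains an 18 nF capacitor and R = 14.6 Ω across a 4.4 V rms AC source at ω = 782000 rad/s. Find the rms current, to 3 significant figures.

60.7 mA

X_C = 1/(ωC) = 71.0 Ω
Z = 14.6 − j71.0 Ω
|Z| = √(14.6² + 71.0²) = 72.5 Ω
I = V/|Z| = 4.4/72.5 = 60.7 mA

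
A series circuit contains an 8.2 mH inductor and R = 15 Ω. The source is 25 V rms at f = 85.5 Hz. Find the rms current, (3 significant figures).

1.60 A

ω = 2πf = 537.2 rad/s
X_L = ωL = 4.41 Ω
Z = 15.0 + j4.41 Ω
|Z| = √(15.0² + 4.41²) = 15.6 Ω
I = V/|Z| = 25/15.6 = 1.60 A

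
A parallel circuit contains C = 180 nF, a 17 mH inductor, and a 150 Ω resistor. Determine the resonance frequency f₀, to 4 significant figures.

2.877 kHz

ω₀ = 1/√(LC) = 1/√(0.017 × 1.8e-07) = 18080 rad/s
f₀ = ω₀/(2π) = 2.877 kHz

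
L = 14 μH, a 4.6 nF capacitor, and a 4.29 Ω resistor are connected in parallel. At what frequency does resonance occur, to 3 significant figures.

ω₀ = 1/√(LC) = 1/√(1.4e-05 × 4.6e-09) = 3.941e+06 rad/s
f₀ = ω₀/(2π) = 627 kHz

627 kHz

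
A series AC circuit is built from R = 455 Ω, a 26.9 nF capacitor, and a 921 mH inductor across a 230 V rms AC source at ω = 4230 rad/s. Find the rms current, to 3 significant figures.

46.8 mA

X_L = ωL = 3900 Ω
X_C = 1/(ωC) = 8790 Ω
Net reactance X = X_L − X_C = -4890 Ω
Z = 455 − j4890 Ω
|Z| = √(455² + 4890²) = 4910 Ω
I = V/|Z| = 230/4910 = 46.8 mA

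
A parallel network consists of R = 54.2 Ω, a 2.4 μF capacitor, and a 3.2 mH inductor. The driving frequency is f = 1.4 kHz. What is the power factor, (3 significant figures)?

ω = 2πf = 8796 rad/s
X_L = ωL = 28.1 Ω
X_C = 1/(ωC) = 47.4 Ω
Parallel: admittances add. Y = 1/R + 1/(jωL) + jωC
Y = (0.0185 − j0.0144) S
|Y| = 0.0234 S → |Z| = 1/|Y| = 42.7 Ω, ∠Z = −∠Y = 38.0°
cos φ = cos(38.0°) = 0.788

0.788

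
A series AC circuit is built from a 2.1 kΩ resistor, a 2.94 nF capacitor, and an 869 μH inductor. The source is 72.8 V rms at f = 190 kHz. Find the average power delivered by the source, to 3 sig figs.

ω = 2πf = 1.194e+06 rad/s
X_L = ωL = 1040 Ω
X_C = 1/(ωC) = 285 Ω
Net reactance X = X_L − X_C = 752 Ω
Z = 2100 + j752 Ω
|Z| = √(2100² + 752²) = 2230 Ω
∠Z = arctan(752/2100) = 19.7°
I = V/|Z| = 32.6 mA
P = VI cos φ = 72.8 × 0.0326 × cos(19.7°) = 2.24 W

2.24 W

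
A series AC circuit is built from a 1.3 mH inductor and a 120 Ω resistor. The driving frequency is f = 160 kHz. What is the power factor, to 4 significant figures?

0.09144

ω = 2πf = 1.005e+06 rad/s
X_L = ωL = 1307 Ω
Z = 120.0 + j1307 Ω
|Z| = √(120.0² + 1307²) = 1312 Ω
∠Z = arctan(1307/120.0) = 84.75°
cos φ = cos(84.75°) = 0.09144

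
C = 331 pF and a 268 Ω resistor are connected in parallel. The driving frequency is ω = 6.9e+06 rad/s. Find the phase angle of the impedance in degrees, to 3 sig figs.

-31.5°

X_C = 1/(ωC) = 438 Ω
Parallel: admittances add. Y = 1/R + jωC
Y = (0.00373 + j0.00228) S
|Y| = 0.00437 S → |Z| = 1/|Y| = 229 Ω, ∠Z = −∠Y = -31.5°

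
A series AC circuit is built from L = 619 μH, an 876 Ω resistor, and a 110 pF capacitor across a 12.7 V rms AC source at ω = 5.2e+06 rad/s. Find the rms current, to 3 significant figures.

X_L = ωL = 3220 Ω
X_C = 1/(ωC) = 1750 Ω
Net reactance X = X_L − X_C = 1470 Ω
Z = 876 + j1470 Ω
|Z| = √(876² + 1470²) = 1710 Ω
I = V/|Z| = 12.7/1710 = 7.42 mA

7.42 mA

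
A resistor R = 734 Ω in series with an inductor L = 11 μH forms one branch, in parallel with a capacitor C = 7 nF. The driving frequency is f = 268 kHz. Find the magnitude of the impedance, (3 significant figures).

ω = 2πf = 1.684e+06 rad/s
X_L = ωL = 18.5 Ω
X_C = 1/(ωC) = 84.8 Ω
Branch 1 (R+jX_L): Z₁ = 734 + j18.5 Ω, |Z₁| = 734 Ω
Branch 2 (−jX_C): Z₂ = −j84.8 Ω
Parallel: Z = Z₁Z₂/(Z₁+Z₂), |Z| = 84.5 Ω, ∠Z = -83.4°

84.5 Ω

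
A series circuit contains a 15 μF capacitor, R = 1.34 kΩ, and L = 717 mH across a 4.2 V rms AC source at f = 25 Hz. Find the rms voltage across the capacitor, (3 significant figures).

ω = 2πf = 157.1 rad/s
X_L = ωL = 113 Ω
X_C = 1/(ωC) = 424 Ω
Net reactance X = X_L − X_C = -312 Ω
Z = 1340 − j312 Ω
|Z| = √(1340² + 312²) = 1380 Ω
I = V/|Z| = 3.05 mA
V_C = I·|Z_C| = 0.00305 × 424 = 1.30 V

1.30 V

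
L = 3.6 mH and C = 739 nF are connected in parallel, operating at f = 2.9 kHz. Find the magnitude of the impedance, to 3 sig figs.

ω = 2πf = 18220 rad/s
X_L = ωL = 65.6 Ω
X_C = 1/(ωC) = 74.3 Ω
Parallel: admittances add. Y = 1/(jωL) + jωC
Y = (0 − j0.00178) S
|Y| = 0.00178 S → |Z| = 1/|Y| = 562 Ω, ∠Z = −∠Y = 90.0°

562 Ω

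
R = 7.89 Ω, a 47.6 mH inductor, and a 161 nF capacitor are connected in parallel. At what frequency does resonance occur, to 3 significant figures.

1.82 kHz

ω₀ = 1/√(LC) = 1/√(0.0476 × 1.61e-07) = 11420 rad/s
f₀ = ω₀/(2π) = 1.82 kHz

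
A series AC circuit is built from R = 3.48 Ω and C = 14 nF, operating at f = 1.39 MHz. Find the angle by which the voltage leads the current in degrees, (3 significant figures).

ω = 2πf = 8.734e+06 rad/s
X_C = 1/(ωC) = 8.18 Ω
Z = 3.48 − j8.18 Ω
|Z| = √(3.48² + 8.18²) = 8.89 Ω
∠Z = arctan(-8.18/3.48) = -67.0°

-67.0°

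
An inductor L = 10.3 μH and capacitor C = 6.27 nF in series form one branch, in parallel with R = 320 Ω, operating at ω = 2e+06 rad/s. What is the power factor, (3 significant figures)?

0.182

X_L = ωL = 20.6 Ω
X_C = 1/(ωC) = 79.7 Ω
Branch 1: Z₁ = R = 320 Ω
Branch 2 (series LC): Z₂ = j(X_L − X_C) = −j59.1 Ω
Parallel: Z = Z₁Z₂/(Z₁+Z₂), |Z| = 58.2 Ω, ∠Z = -79.5°
cos φ = cos(-79.5°) = 0.182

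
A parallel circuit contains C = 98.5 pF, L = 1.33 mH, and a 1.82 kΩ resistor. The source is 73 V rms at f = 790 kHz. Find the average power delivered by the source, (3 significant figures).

ω = 2πf = 4.964e+06 rad/s
X_L = ωL = 6600 Ω
X_C = 1/(ωC) = 2050 Ω
Parallel: admittances add. Y = 1/R + 1/(jωL) + jωC
Y = (0.000549 + j0.000337) S
|Y| = 0.000645 S → |Z| = 1/|Y| = 1550 Ω, ∠Z = −∠Y = -31.6°
I = V/|Z| = 47.1 mA
P = VI cos φ = 73 × 0.0471 × cos(-31.6°) = 2.93 W

2.93 W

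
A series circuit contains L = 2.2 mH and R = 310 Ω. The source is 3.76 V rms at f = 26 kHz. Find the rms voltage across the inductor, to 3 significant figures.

2.85 V

ω = 2πf = 163400 rad/s
X_L = ωL = 359 Ω
Z = 310 + j359 Ω
|Z| = √(310² + 359²) = 475 Ω
I = V/|Z| = 7.92 mA
V_L = I·|Z_L| = 0.00792 × 359 = 2.85 V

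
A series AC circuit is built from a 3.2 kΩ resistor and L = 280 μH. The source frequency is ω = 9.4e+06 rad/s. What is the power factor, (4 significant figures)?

X_L = ωL = 2632 Ω
Z = 3200 + j2632 Ω
|Z| = √(3200² + 2632²) = 4143 Ω
∠Z = arctan(2632/3200) = 39.44°
cos φ = cos(39.44°) = 0.7723

0.7723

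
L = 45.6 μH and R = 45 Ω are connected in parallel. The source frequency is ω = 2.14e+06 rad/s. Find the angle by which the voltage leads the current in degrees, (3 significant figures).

X_L = ωL = 97.6 Ω
Parallel: admittances add. Y = 1/R + 1/(jωL)
Y = (0.0222 − j0.0102) S
|Y| = 0.0245 S → |Z| = 1/|Y| = 40.9 Ω, ∠Z = −∠Y = 24.8°

24.8°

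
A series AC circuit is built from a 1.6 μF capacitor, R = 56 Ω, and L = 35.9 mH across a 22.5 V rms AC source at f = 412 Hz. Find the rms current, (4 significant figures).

141.8 mA

ω = 2πf = 2589 rad/s
X_L = ωL = 92.93 Ω
X_C = 1/(ωC) = 241.4 Ω
Net reactance X = X_L − X_C = -148.5 Ω
Z = 56.00 − j148.5 Ω
|Z| = √(56.00² + 148.5²) = 158.7 Ω
I = V/|Z| = 22.5/158.7 = 141.8 mA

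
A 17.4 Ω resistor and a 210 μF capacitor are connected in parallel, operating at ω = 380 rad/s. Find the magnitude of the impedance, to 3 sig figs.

X_C = 1/(ωC) = 12.5 Ω
Parallel: admittances add. Y = 1/R + jωC
Y = (0.0575 + j0.0798) S
|Y| = 0.0983 S → |Z| = 1/|Y| = 10.2 Ω, ∠Z = −∠Y = -54.2°

10.2 Ω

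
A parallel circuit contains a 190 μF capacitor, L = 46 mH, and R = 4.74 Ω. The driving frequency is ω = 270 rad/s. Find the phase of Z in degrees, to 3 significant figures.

7.88°

X_L = ωL = 12.4 Ω
X_C = 1/(ωC) = 19.5 Ω
Parallel: admittances add. Y = 1/R + 1/(jωL) + jωC
Y = (0.211 − j0.0292) S
|Y| = 0.213 S → |Z| = 1/|Y| = 4.70 Ω, ∠Z = −∠Y = 7.88°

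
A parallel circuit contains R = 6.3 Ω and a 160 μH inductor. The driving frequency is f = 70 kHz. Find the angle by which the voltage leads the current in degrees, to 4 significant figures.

ω = 2πf = 439800 rad/s
X_L = ωL = 70.37 Ω
Parallel: admittances add. Y = 1/R + 1/(jωL)
Y = (0.1587 − j0.01421) S
|Y| = 0.1594 S → |Z| = 1/|Y| = 6.275 Ω, ∠Z = −∠Y = 5.116°

5.116°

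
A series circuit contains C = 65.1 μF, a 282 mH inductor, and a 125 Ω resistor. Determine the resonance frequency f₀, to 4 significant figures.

ω₀ = 1/√(LC) = 1/√(0.282 × 6.51e-05) = 233.4 rad/s
f₀ = ω₀/(2π) = 37.15 Hz

37.15 Hz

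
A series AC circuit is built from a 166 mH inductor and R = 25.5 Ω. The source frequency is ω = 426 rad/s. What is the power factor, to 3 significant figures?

X_L = ωL = 70.7 Ω
Z = 25.5 + j70.7 Ω
|Z| = √(25.5² + 70.7²) = 75.2 Ω
∠Z = arctan(70.7/25.5) = 70.2°
cos φ = cos(70.2°) = 0.339

0.339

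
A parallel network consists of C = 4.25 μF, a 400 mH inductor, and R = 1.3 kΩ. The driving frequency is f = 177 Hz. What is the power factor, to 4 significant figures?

0.2964

ω = 2πf = 1112 rad/s
X_L = ωL = 444.8 Ω
X_C = 1/(ωC) = 211.6 Ω
Parallel: admittances add. Y = 1/R + 1/(jωL) + jωC
Y = (0.0007692 + j0.002479) S
|Y| = 0.002595 S → |Z| = 1/|Y| = 385.3 Ω, ∠Z = −∠Y = -72.76°
cos φ = cos(-72.76°) = 0.2964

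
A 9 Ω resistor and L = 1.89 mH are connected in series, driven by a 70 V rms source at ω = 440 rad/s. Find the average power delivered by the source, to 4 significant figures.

X_L = ωL = 0.8316 Ω
Z = 9.000 + j0.8316 Ω
|Z| = √(9.000² + 0.8316²) = 9.038 Ω
∠Z = arctan(0.8316/9.000) = 5.279°
I = V/|Z| = 7.745 A
P = VI cos φ = 70 × 7.745 × cos(5.279°) = 539.8 W

539.8 W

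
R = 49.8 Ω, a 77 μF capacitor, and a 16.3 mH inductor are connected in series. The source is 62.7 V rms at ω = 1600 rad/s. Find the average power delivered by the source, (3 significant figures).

69.9 W

X_L = ωL = 26.1 Ω
X_C = 1/(ωC) = 8.12 Ω
Net reactance X = X_L − X_C = 18.0 Ω
Z = 49.8 + j18.0 Ω
|Z| = √(49.8² + 18.0²) = 52.9 Ω
∠Z = arctan(18.0/49.8) = 19.8°
I = V/|Z| = 1.18 A
P = VI cos φ = 62.7 × 1.18 × cos(19.8°) = 69.9 W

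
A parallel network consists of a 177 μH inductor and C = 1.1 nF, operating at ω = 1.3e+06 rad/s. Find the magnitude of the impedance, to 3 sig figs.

343 Ω

X_L = ωL = 230 Ω
X_C = 1/(ωC) = 699 Ω
Parallel: admittances add. Y = 1/(jωL) + jωC
Y = (0 − j0.00292) S
|Y| = 0.00292 S → |Z| = 1/|Y| = 343 Ω, ∠Z = −∠Y = 90.0°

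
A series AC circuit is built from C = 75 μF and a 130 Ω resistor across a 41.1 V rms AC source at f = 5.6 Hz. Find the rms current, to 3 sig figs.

ω = 2πf = 35.19 rad/s
X_C = 1/(ωC) = 379 Ω
Z = 130 − j379 Ω
|Z| = √(130² + 379²) = 401 Ω
I = V/|Z| = 41.1/401 = 103 mA

103 mA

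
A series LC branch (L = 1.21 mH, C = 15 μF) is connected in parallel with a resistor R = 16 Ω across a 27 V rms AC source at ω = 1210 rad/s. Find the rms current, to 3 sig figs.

X_L = ωL = 1.46 Ω
X_C = 1/(ωC) = 55.1 Ω
Branch 1: Z₁ = R = 16.0 Ω
Branch 2 (series LC): Z₂ = j(X_L − X_C) = −j53.6 Ω
Parallel: Z = Z₁Z₂/(Z₁+Z₂), |Z| = 15.3 Ω, ∠Z = -16.6°
I = V/|Z| = 27/15.3 = 1.76 A

1.76 A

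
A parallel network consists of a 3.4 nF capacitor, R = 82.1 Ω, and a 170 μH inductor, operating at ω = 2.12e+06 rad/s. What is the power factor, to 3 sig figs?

0.940

X_L = ωL = 360 Ω
X_C = 1/(ωC) = 139 Ω
Parallel: admittances add. Y = 1/R + 1/(jωL) + jωC
Y = (0.0122 + j0.00443) S
|Y| = 0.0130 S → |Z| = 1/|Y| = 77.1 Ω, ∠Z = −∠Y = -20.0°
cos φ = cos(-20.0°) = 0.940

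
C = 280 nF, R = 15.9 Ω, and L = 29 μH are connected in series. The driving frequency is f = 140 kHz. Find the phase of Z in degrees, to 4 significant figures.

53.45°

ω = 2πf = 879600 rad/s
X_L = ωL = 25.51 Ω
X_C = 1/(ωC) = 4.060 Ω
Net reactance X = X_L − X_C = 21.45 Ω
Z = 15.90 + j21.45 Ω
|Z| = √(15.90² + 21.45²) = 26.70 Ω
∠Z = arctan(21.45/15.90) = 53.45°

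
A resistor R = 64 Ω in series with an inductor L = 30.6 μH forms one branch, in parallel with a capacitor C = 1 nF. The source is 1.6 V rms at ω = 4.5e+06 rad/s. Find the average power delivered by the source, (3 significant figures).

7.11 mW

X_L = ωL = 138 Ω
X_C = 1/(ωC) = 222 Ω
Branch 1 (R+jX_L): Z₁ = 64.0 + j138 Ω, |Z₁| = 152 Ω
Branch 2 (−jX_C): Z₂ = −j222 Ω
Parallel: Z = Z₁Z₂/(Z₁+Z₂), |Z| = 318 Ω, ∠Z = 27.9°
I = V/|Z| = 5.03 mA
P = VI cos φ = 1.6 × 0.00503 × cos(27.9°) = 7.11 mW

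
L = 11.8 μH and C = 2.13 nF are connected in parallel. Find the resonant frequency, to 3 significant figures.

ω₀ = 1/√(LC) = 1/√(1.18e-05 × 2.13e-09) = 6.308e+06 rad/s
f₀ = ω₀/(2π) = 1.00 MHz

1.00 MHz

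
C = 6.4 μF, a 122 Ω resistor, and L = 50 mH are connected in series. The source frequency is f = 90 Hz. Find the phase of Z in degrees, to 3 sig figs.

-63.8°

ω = 2πf = 565.5 rad/s
X_L = ωL = 28.3 Ω
X_C = 1/(ωC) = 276 Ω
Net reactance X = X_L − X_C = -248 Ω
Z = 122 − j248 Ω
|Z| = √(122² + 248²) = 276 Ω
∠Z = arctan(-248/122) = -63.8°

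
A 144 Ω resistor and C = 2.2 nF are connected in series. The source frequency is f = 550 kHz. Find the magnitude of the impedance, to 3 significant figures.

ω = 2πf = 3.456e+06 rad/s
X_C = 1/(ωC) = 132 Ω
Z = 144 − j132 Ω
|Z| = √(144² + 132²) = 195 Ω

195 Ω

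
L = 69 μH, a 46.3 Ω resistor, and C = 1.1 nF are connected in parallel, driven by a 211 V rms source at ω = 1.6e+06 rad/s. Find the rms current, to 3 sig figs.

X_L = ωL = 110 Ω
X_C = 1/(ωC) = 568 Ω
Parallel: admittances add. Y = 1/R + 1/(jωL) + jωC
Y = (0.0216 − j0.00730) S
|Y| = 0.0228 S → |Z| = 1/|Y| = 43.9 Ω, ∠Z = −∠Y = 18.7°
I = V/|Z| = 211/43.9 = 4.81 A

4.81 A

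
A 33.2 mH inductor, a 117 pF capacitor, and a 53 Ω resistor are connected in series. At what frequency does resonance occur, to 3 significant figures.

ω₀ = 1/√(LC) = 1/√(0.0332 × 1.17e-10) = 507400 rad/s
f₀ = ω₀/(2π) = 80.8 kHz

80.8 kHz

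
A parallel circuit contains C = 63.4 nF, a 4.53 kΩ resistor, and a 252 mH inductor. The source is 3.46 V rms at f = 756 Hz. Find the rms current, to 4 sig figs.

ω = 2πf = 4750 rad/s
X_L = ωL = 1197 Ω
X_C = 1/(ωC) = 3321 Ω
Parallel: admittances add. Y = 1/R + 1/(jωL) + jωC
Y = (0.0002208 − j0.0005343) S
|Y| = 0.0005781 S → |Z| = 1/|Y| = 1730 Ω, ∠Z = −∠Y = 67.55°
I = V/|Z| = 3.46/1730 = 2.000 mA

2.000 mA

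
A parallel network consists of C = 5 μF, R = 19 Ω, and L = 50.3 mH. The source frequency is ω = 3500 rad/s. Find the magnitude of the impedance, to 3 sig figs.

X_L = ωL = 176 Ω
X_C = 1/(ωC) = 57.1 Ω
Parallel: admittances add. Y = 1/R + 1/(jωL) + jωC
Y = (0.0526 + j0.0118) S
|Y| = 0.0539 S → |Z| = 1/|Y| = 18.5 Ω, ∠Z = −∠Y = -12.7°

18.5 Ω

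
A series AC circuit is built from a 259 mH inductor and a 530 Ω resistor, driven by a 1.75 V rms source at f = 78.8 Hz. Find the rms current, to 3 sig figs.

3.21 mA

ω = 2πf = 495.1 rad/s
X_L = ωL = 128 Ω
Z = 530 + j128 Ω
|Z| = √(530² + 128²) = 545 Ω
I = V/|Z| = 1.75/545 = 3.21 mA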